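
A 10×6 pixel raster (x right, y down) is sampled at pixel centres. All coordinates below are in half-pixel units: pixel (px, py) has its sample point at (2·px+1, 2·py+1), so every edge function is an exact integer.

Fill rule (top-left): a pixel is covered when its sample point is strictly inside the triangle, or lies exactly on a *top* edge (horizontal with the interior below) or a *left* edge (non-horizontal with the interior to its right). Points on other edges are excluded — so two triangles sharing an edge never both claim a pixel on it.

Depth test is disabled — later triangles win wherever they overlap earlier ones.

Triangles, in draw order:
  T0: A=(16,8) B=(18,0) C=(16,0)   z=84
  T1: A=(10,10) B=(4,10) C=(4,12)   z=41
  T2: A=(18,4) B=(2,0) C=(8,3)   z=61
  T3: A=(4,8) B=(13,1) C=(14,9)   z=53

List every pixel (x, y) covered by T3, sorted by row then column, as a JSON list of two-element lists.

T0:
  2·area = 16  (B↔C swapped to make it positive)
  edge (16, 8)→(16, 0): d=(0,-8) top-left  bias=+0
  edge (16, 0)→(18, 0): d=(2,0) top-left  bias=+0
  edge (18, 0)→(16, 8): d=(-2,8) right/bottom  bias=-1
    (8,0)@(17, 1): e=[8,2,6] → █
    (9,0)@(19, 1): e=[24,2,-10] → ·
    (8,1)@(17, 3): e=[8,6,2] → █
    (9,1)@(19, 3): e=[24,6,-14] → ·
    (8,2)@(17, 5): e=[8,10,-2] → ·
  covered (2 px):
    · · · · · · · · █ ·
    · · · · · · · · █ ·
    · · · · · · · · · ·
    · · · · · · · · · ·
    · · · · · · · · · ·
    · · · · · · · · · ·
T1:
  2·area = 12  (B↔C swapped to make it positive)
  edge (10, 10)→(4, 12): d=(-6,2) right/bottom  bias=-1
  edge (4, 12)→(4, 10): d=(0,-2) top-left  bias=+0
  edge (4, 10)→(10, 10): d=(6,0) top-left  bias=+0
    (9,3)@(19, 7): e=[0,30,-18] → ·  [on edge]
    (6,4)@(13, 9): e=[0,18,-6] → ·  [on edge]
    (2,5)@(5, 11): e=[4,2,6] → █
    (3,5)@(7, 11): e=[0,6,6] → ·  [on edge]
  covered (1 px):
    · · · · · · · · · ·
    · · · · · · · · · ·
    · · · · · · · · · ·
    · · · · · · · · · ·
    · · · · · · · · · ·
    · · █ · · · · · · ·
T2:
  2·area = 24  (B↔C swapped to make it positive)
  edge (18, 4)→(8, 3): d=(-10,-1) top-left  bias=+0
  edge (8, 3)→(2, 0): d=(-6,-3) top-left  bias=+0
  edge (2, 0)→(18, 4): d=(16,4) right/bottom  bias=-1
    (2,0)@(5, 1): e=[17,3,4] → █
    (3,0)@(7, 1): e=[19,9,-4] → ·
    (2,1)@(5, 3): e=[-3,-9,36] → ·
    (4,1)@(9, 3): e=[1,3,20] → █
    (5,1)@(11, 3): e=[3,9,12] → █
    (6,1)@(13, 3): e=[5,15,4] → █
    (7,1)@(15, 3): e=[7,21,-4] → ·
    (4,2)@(9, 5): e=[-19,-9,52] → ·
    (5,2)@(11, 5): e=[-17,-3,44] → ·
    (6,2)@(13, 5): e=[-15,3,36] → ·
  covered (4 px):
    · · █ · · · · · · ·
    · · · · █ █ █ · · ·
    · · · · · · · · · ·
    · · · · · · · · · ·
    · · · · · · · · · ·
    · · · · · · · · · ·
T3:
  2·area = 79
  edge (4, 8)→(13, 1): d=(9,-7) top-left  bias=+0
  edge (13, 1)→(14, 9): d=(1,8) right/bottom  bias=-1
  edge (14, 9)→(4, 8): d=(-10,-1) top-left  bias=+0
    (6,0)@(13, 1): e=[0,0,79] → ·  [on edge]
    (5,1)@(11, 3): e=[4,18,57] → █
    (6,1)@(13, 3): e=[18,2,59] → █
    (7,1)@(15, 3): e=[32,-14,61] → ·
    (4,2)@(9, 5): e=[8,36,35] → █
    (7,2)@(15, 5): e=[50,-12,41] → ·
    (3,3)@(7, 7): e=[12,54,13] → █
    (7,3)@(15, 7): e=[68,-10,21] → ·
    (3,4)@(7, 9): e=[30,56,-7] → ·
    (4,4)@(9, 9): e=[44,40,-5] → ·
    (5,4)@(11, 9): e=[58,24,-3] → ·
    (6,4)@(13, 9): e=[72,8,-1] → ·
  covered (9 px):
    · · · · · · · · · ·
    · · · · · █ █ · · ·
    · · · · █ █ █ · · ·
    · · · █ █ █ █ · · ·
    · · · · · · · · · ·
    · · · · · · · · · ·

Result: [[5,1],[6,1],[4,2],[5,2],[6,2],[3,3],[4,3],[5,3],[6,3]]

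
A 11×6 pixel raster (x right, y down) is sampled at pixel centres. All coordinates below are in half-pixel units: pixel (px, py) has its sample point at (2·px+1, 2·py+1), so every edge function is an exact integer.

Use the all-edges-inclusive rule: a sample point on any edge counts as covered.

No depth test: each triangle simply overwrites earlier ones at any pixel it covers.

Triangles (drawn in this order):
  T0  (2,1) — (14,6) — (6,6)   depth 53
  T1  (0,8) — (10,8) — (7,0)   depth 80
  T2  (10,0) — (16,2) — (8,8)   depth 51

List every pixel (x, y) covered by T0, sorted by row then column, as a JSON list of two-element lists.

T0:
  2·area = 40
  edge (2, 1)→(14, 6): d=(12,5) inclusive
  edge (14, 6)→(6, 6): d=(-8,0) inclusive
  edge (6, 6)→(2, 1): d=(-4,-5) inclusive
    (2,1)@(5, 3): e=[9,24,7] → █
    (3,1)@(7, 3): e=[-1,24,17] → ·
    (2,2)@(5, 5): e=[33,8,-1] → ·
    (3,2)@(7, 5): e=[23,8,9] → █
    (4,2)@(9, 5): e=[13,8,19] → █
    (5,2)@(11, 5): e=[3,8,29] → █
    (6,2)@(13, 5): e=[-7,8,39] → ·
    (3,3)@(7, 7): e=[47,-8,1] → ·
    (4,3)@(9, 7): e=[37,-8,11] → ·
    (5,3)@(11, 7): e=[27,-8,21] → ·
  covered (4 px):
    · · · · · · · · · · ·
    · · █ · · · · · · · ·
    · · · █ █ █ · · · · ·
    · · · · · · · · · · ·
    · · · · · · · · · · ·
    · · · · · · · · · · ·
T1:
  2·area = 80  (B↔C swapped to make it positive)
  edge (0, 8)→(7, 0): d=(7,-8) inclusive
  edge (7, 0)→(10, 8): d=(3,8) inclusive
  edge (10, 8)→(0, 8): d=(-10,0) inclusive
    (3,0)@(7, 1): e=[7,3,70] → █
    (4,0)@(9, 1): e=[23,-13,70] → ·
    (2,1)@(5, 3): e=[5,25,50] → █
    (4,1)@(9, 3): e=[37,-7,50] → ·
    (1,2)@(3, 5): e=[3,47,30] → █
    (4,2)@(9, 5): e=[51,-1,30] → ·
    (0,3)@(1, 7): e=[1,69,10] → █
    (4,3)@(9, 7): e=[65,5,10] → █
    (5,3)@(11, 7): e=[81,-11,10] → ·
    (0,4)@(1, 9): e=[15,75,-10] → ·
    (1,4)@(3, 9): e=[31,59,-10] → ·
    (2,4)@(5, 9): e=[47,43,-10] → ·
  covered (11 px):
    · · · █ · · · · · · ·
    · · █ █ · · · · · · ·
    · █ █ █ · · · · · · ·
    █ █ █ █ █ · · · · · ·
    · · · · · · · · · · ·
    · · · · · · · · · · ·
T2:
  2·area = 52
  edge (10, 0)→(16, 2): d=(6,2) inclusive
  edge (16, 2)→(8, 8): d=(-8,6) inclusive
  edge (8, 8)→(10, 0): d=(2,-8) inclusive
    (5,0)@(11, 1): e=[4,38,10] → █
    (6,0)@(13, 1): e=[0,26,26] → █  [on edge]
    (7,0)@(15, 1): e=[-4,14,42] → ·
    (5,1)@(11, 3): e=[16,22,14] → █
    (7,1)@(15, 3): e=[8,-2,46] → ·
    (9,1)@(19, 3): e=[0,-26,78] → ·  [on edge]
    (4,2)@(9, 5): e=[32,18,2] → █
    (6,2)@(13, 5): e=[24,-6,34] → ·
    (4,3)@(9, 7): e=[44,2,6] → █
    (5,3)@(11, 7): e=[40,-10,22] → ·
    (4,4)@(9, 9): e=[56,-14,10] → ·
  covered (7 px):
    · · · · · █ █ · · · ·
    · · · · · █ █ · · · ·
    · · · · █ █ · · · · ·
    · · · · █ · · · · · ·
    · · · · · · · · · · ·
    · · · · · · · · · · ·

Answer: [[2,1],[3,2],[4,2],[5,2]]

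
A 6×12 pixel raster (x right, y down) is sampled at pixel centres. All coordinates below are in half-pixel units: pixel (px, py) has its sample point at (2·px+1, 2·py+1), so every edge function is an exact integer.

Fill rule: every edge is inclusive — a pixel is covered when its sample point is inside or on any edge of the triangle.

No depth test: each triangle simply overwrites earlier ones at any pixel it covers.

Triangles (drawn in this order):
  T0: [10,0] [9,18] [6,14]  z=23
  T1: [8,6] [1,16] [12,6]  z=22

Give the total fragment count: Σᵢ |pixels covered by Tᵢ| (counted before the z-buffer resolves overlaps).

T0:
  2·area = 58
  edge (10, 0)→(9, 18): d=(-1,18) inclusive
  edge (9, 18)→(6, 14): d=(-3,-4) inclusive
  edge (6, 14)→(10, 0): d=(4,-14) inclusive
    (4,2)@(9, 5): e=[13,39,6] → #
    (5,2)@(11, 5): e=[-23,47,34] → ·
    (4,3)@(9, 7): e=[11,33,14] → #
    (5,3)@(11, 7): e=[-25,41,42] → ·
    (4,4)@(9, 9): e=[9,27,22] → #
    (5,4)@(11, 9): e=[-27,35,50] → ·
    (3,5)@(7, 11): e=[43,13,2] → #
    (5,5)@(11, 11): e=[-29,29,58] → ·
    (3,6)@(7, 13): e=[41,7,10] → #
    (5,6)@(11, 13): e=[-31,23,66] → ·
    (3,7)@(7, 15): e=[39,1,18] → #
    (5,7)@(11, 15): e=[-33,17,74] → ·
  covered (10 px):
    · · · · · ·
    · · · · · ·
    · · · · # ·
    · · · · # ·
    · · · · # ·
    · · · # # ·
    · · · # # ·
    · · · # # ·
    · · · · # ·
    · · · · · ·
    · · · · · ·
    · · · · · ·
T1:
  2·area = 40  (B↔C swapped to make it positive)
  edge (8, 6)→(12, 6): d=(4,0) inclusive
  edge (12, 6)→(1, 16): d=(-11,10) inclusive
  edge (1, 16)→(8, 6): d=(7,-10) inclusive
    (4,3)@(9, 7): e=[4,19,17] → #
    (5,3)@(11, 7): e=[4,-1,37] → ·
    (3,4)@(7, 9): e=[12,17,11] → #
    (4,4)@(9, 9): e=[12,-3,31] → ·
    (2,5)@(5, 11): e=[20,15,5] → #
    (3,5)@(7, 11): e=[20,-5,25] → ·
    (2,6)@(5, 13): e=[28,-7,19] → ·
  covered (3 px):
    · · · · · ·
    · · · · · ·
    · · · · · ·
    · · · · # ·
    · · · # · ·
    · · # · · ·
    · · · · · ·
    · · · · · ·
    · · · · · ·
    · · · · · ·
    · · · · · ·
    · · · · · ·

Result: 13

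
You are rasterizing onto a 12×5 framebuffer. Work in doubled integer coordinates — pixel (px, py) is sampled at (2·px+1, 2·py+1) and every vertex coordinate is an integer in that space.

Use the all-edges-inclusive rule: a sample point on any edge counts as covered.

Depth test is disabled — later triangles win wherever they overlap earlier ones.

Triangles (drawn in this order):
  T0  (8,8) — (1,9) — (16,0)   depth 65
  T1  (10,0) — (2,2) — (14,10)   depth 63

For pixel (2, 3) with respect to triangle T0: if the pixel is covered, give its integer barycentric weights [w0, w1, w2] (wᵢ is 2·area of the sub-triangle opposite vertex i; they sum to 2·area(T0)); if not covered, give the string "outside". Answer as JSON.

T0:
  2·area = 48
  edge (8, 8)→(1, 9): d=(-7,1) inclusive
  edge (1, 9)→(16, 0): d=(15,-9) inclusive
  edge (16, 0)→(8, 8): d=(-8,8) inclusive
    (7,0)@(15, 1): e=[42,6,0] → #  [on edge]
    (8,0)@(17, 1): e=[40,24,-16] → ·
    (5,1)@(11, 3): e=[32,0,16] → #  [on edge]
    (6,1)@(13, 3): e=[30,18,0] → #  [on edge]
    (7,1)@(15, 3): e=[28,36,-16] → ·
    (4,2)@(9, 5): e=[20,12,16] → #
    (5,2)@(11, 5): e=[18,30,0] → #  [on edge]
    (6,2)@(13, 5): e=[16,48,-16] → ·
    (2,3)@(5, 7): e=[10,6,32] → #
    (3,3)@(7, 7): e=[8,24,16] → #
    (4,3)@(9, 7): e=[6,42,0] → #  [on edge]
    (5,3)@(11, 7): e=[4,60,-16] → ·
    (7,3)@(15, 7): e=[0,96,-48] → ·  [on edge]
    (0,4)@(1, 9): e=[0,0,48] → #  [on edge]
    (3,4)@(7, 9): e=[-6,54,0] → ·  [on edge]
  covered (9 px):
    · · · · · · · # · · · ·
    · · · · · # # · · · · ·
    · · · · # # · · · · · ·
    · · # # # · · · · · · ·
    # · · · · · · · · · · ·
T1:
  2·area = 88  (B↔C swapped to make it positive)
  edge (10, 0)→(14, 10): d=(4,10) inclusive
  edge (14, 10)→(2, 2): d=(-12,-8) inclusive
  edge (2, 2)→(10, 0): d=(8,-2) inclusive
    (3,0)@(7, 1): e=[34,52,2] → #
    (4,0)@(9, 1): e=[14,68,6] → #
    (5,0)@(11, 1): e=[-6,84,10] → ·
    (2,1)@(5, 3): e=[62,12,14] → #
    (5,1)@(11, 3): e=[2,60,26] → #
    (6,1)@(13, 3): e=[-18,76,30] → ·
    (2,2)@(5, 5): e=[70,-12,30] → ·
    (3,2)@(7, 5): e=[50,4,34] → #
    (6,2)@(13, 5): e=[-10,52,46] → ·
    (3,3)@(7, 7): e=[58,-20,50] → ·
    (4,3)@(9, 7): e=[38,-4,54] → ·
    (5,3)@(11, 7): e=[18,12,58] → #
  covered (11 px):
    · · · # # · · · · · · ·
    · · # # # # · · · · · ·
    · · · # # # · · · · · ·
    · · · · · # · · · · · ·
    · · · · · · # · · · · ·

Final: [6,32,10]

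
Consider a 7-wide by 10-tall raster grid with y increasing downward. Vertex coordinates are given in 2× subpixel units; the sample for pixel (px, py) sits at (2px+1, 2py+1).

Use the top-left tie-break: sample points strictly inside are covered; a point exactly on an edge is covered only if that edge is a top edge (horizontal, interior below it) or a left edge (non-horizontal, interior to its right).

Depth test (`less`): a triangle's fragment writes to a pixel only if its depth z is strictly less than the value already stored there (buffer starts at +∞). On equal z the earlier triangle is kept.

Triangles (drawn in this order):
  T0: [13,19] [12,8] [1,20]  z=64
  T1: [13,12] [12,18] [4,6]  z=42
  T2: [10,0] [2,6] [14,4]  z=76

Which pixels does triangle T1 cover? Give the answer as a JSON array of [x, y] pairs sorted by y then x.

T0:
  2·area = 133  (B↔C swapped to make it positive)
  edge (13, 19)→(1, 20): d=(-12,1) right/bottom  bias=-1
  edge (1, 20)→(12, 8): d=(11,-12) top-left  bias=+0
  edge (12, 8)→(13, 19): d=(1,11) right/bottom  bias=-1
    (5,5)@(11, 11): e=[98,21,14] → █
    (6,5)@(13, 11): e=[96,45,-8] → ·
    (4,6)@(9, 13): e=[76,19,38] → █
    (6,6)@(13, 13): e=[72,67,-6] → ·
    (3,7)@(7, 15): e=[54,17,62] → █
    (6,7)@(13, 15): e=[48,89,-4] → ·
    (2,8)@(5, 17): e=[32,15,86] → █
    (6,8)@(13, 17): e=[24,111,-2] → ·
    (1,9)@(3, 19): e=[10,13,110] → █
    (6,9)@(13, 19): e=[0,133,0] → ·  [on edge]
  covered (15 px):
    · · · · · · ·
    · · · · · · ·
    · · · · · · ·
    · · · · · · ·
    · · · · · · ·
    · · · · · █ ·
    · · · · █ █ ·
    · · · █ █ █ ·
    · · █ █ █ █ ·
    · █ █ █ █ █ ·
T1:
  2·area = 60
  edge (13, 12)→(12, 18): d=(-1,6) right/bottom  bias=-1
  edge (12, 18)→(4, 6): d=(-8,-12) top-left  bias=+0
  edge (4, 6)→(13, 12): d=(9,6) right/bottom  bias=-1
    (2,3)@(5, 7): e=[53,4,3] → █
    (3,3)@(7, 7): e=[41,28,-9] → ·
    (2,4)@(5, 9): e=[51,-12,21] → ·
    (3,4)@(7, 9): e=[39,12,9] → █
    (4,4)@(9, 9): e=[27,36,-3] → ·
    (3,5)@(7, 11): e=[37,-4,27] → ·
    (4,5)@(9, 11): e=[25,20,15] → █
    (5,5)@(11, 11): e=[13,44,3] → █
    (6,5)@(13, 11): e=[1,68,-9] → ·
    (4,6)@(9, 13): e=[23,4,33] → █
    (6,6)@(13, 13): e=[-1,52,9] → ·
    (4,7)@(9, 15): e=[21,-12,51] → ·
  covered (7 px):
    · · · · · · ·
    · · · · · · ·
    · · · · · · ·
    · · █ · · · ·
    · · · █ · · ·
    · · · · █ █ ·
    · · · · █ █ ·
    · · · · · █ ·
    · · · · · · ·
    · · · · · · ·
T2:
  2·area = 56  (B↔C swapped to make it positive)
  edge (10, 0)→(14, 4): d=(4,4) right/bottom  bias=-1
  edge (14, 4)→(2, 6): d=(-12,2) right/bottom  bias=-1
  edge (2, 6)→(10, 0): d=(8,-6) top-left  bias=+0
    (4,0)@(9, 1): e=[8,46,2] → █
    (5,0)@(11, 1): e=[0,42,14] → ·  [on edge]
    (3,1)@(7, 3): e=[24,26,6] → █
    (5,1)@(11, 3): e=[8,18,30] → █
    (6,1)@(13, 3): e=[0,14,42] → ·  [on edge]
    (2,2)@(5, 5): e=[40,6,10] → █
    (4,2)@(9, 5): e=[24,-2,34] → ·
    (5,2)@(11, 5): e=[16,-6,46] → ·
    (2,3)@(5, 7): e=[48,-18,26] → ·
    (3,3)@(7, 7): e=[40,-22,38] → ·
  covered (6 px):
    · · · · █ · ·
    · · · █ █ █ ·
    · · █ █ · · ·
    · · · · · · ·
    · · · · · · ·
    · · · · · · ·
    · · · · · · ·
    · · · · · · ·
    · · · · · · ·
    · · · · · · ·

Final: [[2,3],[3,4],[4,5],[5,5],[4,6],[5,6],[5,7]]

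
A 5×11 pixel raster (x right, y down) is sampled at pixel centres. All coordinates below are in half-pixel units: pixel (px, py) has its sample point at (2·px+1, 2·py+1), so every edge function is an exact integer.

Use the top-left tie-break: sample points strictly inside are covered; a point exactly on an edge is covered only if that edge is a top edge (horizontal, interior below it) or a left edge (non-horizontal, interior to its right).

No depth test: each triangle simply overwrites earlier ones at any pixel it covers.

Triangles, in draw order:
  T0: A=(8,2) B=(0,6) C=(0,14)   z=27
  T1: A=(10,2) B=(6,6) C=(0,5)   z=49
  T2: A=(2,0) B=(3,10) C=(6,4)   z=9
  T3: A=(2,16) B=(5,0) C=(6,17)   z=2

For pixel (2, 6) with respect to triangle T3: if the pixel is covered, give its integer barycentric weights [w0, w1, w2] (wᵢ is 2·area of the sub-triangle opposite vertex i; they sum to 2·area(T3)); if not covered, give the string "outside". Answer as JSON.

T0:
  2·area = 64  (B↔C swapped to make it positive)
  edge (8, 2)→(0, 14): d=(-8,12) right/bottom  bias=-1
  edge (0, 14)→(0, 6): d=(0,-8) top-left  bias=+0
  edge (0, 6)→(8, 2): d=(8,-4) top-left  bias=+0
    (3,1)@(7, 3): e=[4,56,4] → X
    (4,1)@(9, 3): e=[-20,72,12] → .
    (1,2)@(3, 5): e=[36,24,4] → X
    (2,2)@(5, 5): e=[12,40,12] → X
    (3,2)@(7, 5): e=[-12,56,20] → .
    (0,3)@(1, 7): e=[44,8,12] → X
    (2,3)@(5, 7): e=[-4,40,28] → .
    (0,4)@(1, 9): e=[28,8,28] → X
    (2,4)@(5, 9): e=[-20,40,44] → .
    (0,5)@(1, 11): e=[12,8,44] → X
    (1,5)@(3, 11): e=[-12,24,52] → .
    (0,6)@(1, 13): e=[-4,8,60] → .
  covered (8 px):
    . . . . .
    . . . X .
    . X X . .
    X X . . .
    X X . . .
    X . . . .
    . . . . .
    . . . . .
    . . . . .
    . . . . .
    . . . . .
T1:
  2·area = 28
  edge (10, 2)→(6, 6): d=(-4,4) right/bottom  bias=-1
  edge (6, 6)→(0, 5): d=(-6,-1) top-left  bias=+0
  edge (0, 5)→(10, 2): d=(10,-3) top-left  bias=+0
    (3,1)@(7, 3): e=[8,19,1] → X
    (4,1)@(9, 3): e=[0,21,7] → .  [on edge]
    (0,2)@(1, 5): e=[24,1,3] → X
    (1,2)@(3, 5): e=[16,3,9] → X
    (2,2)@(5, 5): e=[8,5,15] → X
    (3,2)@(7, 5): e=[0,7,21] → .  [on edge]
    (0,3)@(1, 7): e=[16,-11,23] → .
    (1,3)@(3, 7): e=[8,-9,29] → .
    (2,3)@(5, 7): e=[0,-7,35] → .  [on edge]
    (1,4)@(3, 9): e=[0,-21,49] → .  [on edge]
    (0,5)@(1, 11): e=[0,-35,63] → .  [on edge]
  covered (4 px):
    . . . . .
    . . . X .
    X X X . .
    . . . . .
    . . . . .
    . . . . .
    . . . . .
    . . . . .
    . . . . .
    . . . . .
    . . . . .
T2:
  2·area = 36  (B↔C swapped to make it positive)
  edge (2, 0)→(6, 4): d=(4,4) right/bottom  bias=-1
  edge (6, 4)→(3, 10): d=(-3,6) right/bottom  bias=-1
  edge (3, 10)→(2, 0): d=(-1,-10) top-left  bias=+0
    (1,0)@(3, 1): e=[0,27,9] → .  [on edge]
    (1,1)@(3, 3): e=[8,21,7] → X
    (2,1)@(5, 3): e=[0,9,27] → .  [on edge]
    (1,2)@(3, 5): e=[16,15,5] → X
    (2,2)@(5, 5): e=[8,3,25] → X
    (3,2)@(7, 5): e=[0,-9,45] → .  [on edge]
    (1,3)@(3, 7): e=[24,9,3] → X
    (2,3)@(5, 7): e=[16,-3,23] → .
    (4,3)@(9, 7): e=[0,-27,63] → .  [on edge]
    (1,4)@(3, 9): e=[32,3,1] → X
    (2,4)@(5, 9): e=[24,-9,21] → .
    (1,5)@(3, 11): e=[40,-3,-1] → .
  covered (5 px):
    . . . . .
    . X . . .
    . X X . .
    . X . . .
    . X . . .
    . . . . .
    . . . . .
    . . . . .
    . . . . .
    . . . . .
    . . . . .
T3:
  2·area = 67
  edge (2, 16)→(5, 0): d=(3,-16) top-left  bias=+0
  edge (5, 0)→(6, 17): d=(1,17) right/bottom  bias=-1
  edge (6, 17)→(2, 16): d=(-4,-1) top-left  bias=+0
    (2,0)@(5, 1): e=[3,1,63] → X
    (3,0)@(7, 1): e=[35,-33,65] → .
    (2,1)@(5, 3): e=[9,3,55] → X
    (3,1)@(7, 3): e=[41,-31,57] → .
    (2,2)@(5, 5): e=[15,5,47] → X
    (3,2)@(7, 5): e=[47,-29,49] → .
    (2,3)@(5, 7): e=[21,7,39] → X
    (3,3)@(7, 7): e=[53,-27,41] → .
    (2,4)@(5, 9): e=[27,9,31] → X
    (3,4)@(7, 9): e=[59,-25,33] → .
    (1,5)@(3, 11): e=[1,45,21] → X
    (3,5)@(7, 11): e=[65,-23,25] → .
  covered (11 px):
    . . X . .
    . . X . .
    . . X . .
    . . X . .
    . . X . .
    . X X . .
    . X X . .
    . X X . .
    . . . . .
    . . . . .
    . . . . .

Answer: [13,15,39]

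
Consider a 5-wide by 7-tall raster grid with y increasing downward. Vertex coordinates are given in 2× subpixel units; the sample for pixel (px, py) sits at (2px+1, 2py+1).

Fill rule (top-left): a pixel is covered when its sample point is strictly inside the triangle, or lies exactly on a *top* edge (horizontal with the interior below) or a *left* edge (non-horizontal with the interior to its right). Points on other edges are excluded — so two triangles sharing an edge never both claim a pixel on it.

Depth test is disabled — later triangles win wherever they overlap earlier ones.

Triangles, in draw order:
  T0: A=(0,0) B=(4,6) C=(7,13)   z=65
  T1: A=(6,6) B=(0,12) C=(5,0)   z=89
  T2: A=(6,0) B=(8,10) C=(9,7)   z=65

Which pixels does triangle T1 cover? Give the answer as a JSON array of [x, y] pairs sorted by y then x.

T0:
  2·area = 10
  edge (0, 0)→(4, 6): d=(4,6) right/bottom  bias=-1
  edge (4, 6)→(7, 13): d=(3,7) right/bottom  bias=-1
  edge (7, 13)→(0, 0): d=(-7,-13) top-left  bias=+0
    (1,2)@(3, 5): e=[2,4,4] → █
    (2,2)@(5, 5): e=[-10,-10,30] → ·
    (1,3)@(3, 7): e=[10,10,-10] → ·
    (2,4)@(5, 9): e=[6,2,2] → █
    (3,4)@(7, 9): e=[-6,-12,28] → ·
    (2,5)@(5, 11): e=[14,8,-12] → ·
    (3,6)@(7, 13): e=[10,0,0] → ·  [on edge]
  covered (2 px):
    · · · · ·
    · · · · ·
    · █ · · ·
    · · · · ·
    · · █ · ·
    · · · · ·
    · · · · ·
T1:
  2·area = 42
  edge (6, 6)→(0, 12): d=(-6,6) right/bottom  bias=-1
  edge (0, 12)→(5, 0): d=(5,-12) top-left  bias=+0
  edge (5, 0)→(6, 6): d=(1,6) right/bottom  bias=-1
    (2,0)@(5, 1): e=[36,5,1] → █
    (3,0)@(7, 1): e=[24,29,-11] → ·
    (2,1)@(5, 3): e=[24,15,3] → █
    (3,1)@(7, 3): e=[12,39,-9] → ·
    (4,1)@(9, 3): e=[0,63,-21] → ·  [on edge]
    (1,2)@(3, 5): e=[24,1,17] → █
    (3,2)@(7, 5): e=[0,49,-7] → ·  [on edge]
    (1,3)@(3, 7): e=[12,11,19] → █
    (2,3)@(5, 7): e=[0,35,7] → ·  [on edge]
    (1,4)@(3, 9): e=[0,21,21] → ·  [on edge]
    (0,5)@(1, 11): e=[0,7,35] → ·  [on edge]
  covered (5 px):
    · · █ · ·
    · · █ · ·
    · █ █ · ·
    · █ · · ·
    · · · · ·
    · · · · ·
    · · · · ·
T2:
  2·area = 16  (B↔C swapped to make it positive)
  edge (6, 0)→(9, 7): d=(3,7) right/bottom  bias=-1
  edge (9, 7)→(8, 10): d=(-1,3) right/bottom  bias=-1
  edge (8, 10)→(6, 0): d=(-2,-10) top-left  bias=+0
    (3,1)@(7, 3): e=[2,10,4] → █
    (4,1)@(9, 3): e=[-12,4,24] → ·
    (3,2)@(7, 5): e=[8,8,0] → █  [on edge]
    (4,2)@(9, 5): e=[-6,2,20] → ·
    (3,3)@(7, 7): e=[14,6,-4] → ·
    (4,3)@(9, 7): e=[0,0,16] → ·  [on edge]
    (3,6)@(7, 13): e=[32,0,-16] → ·  [on edge]
  covered (2 px):
    · · · · ·
    · · · █ ·
    · · · █ ·
    · · · · ·
    · · · · ·
    · · · · ·
    · · · · ·

Result: [[2,0],[2,1],[1,2],[2,2],[1,3]]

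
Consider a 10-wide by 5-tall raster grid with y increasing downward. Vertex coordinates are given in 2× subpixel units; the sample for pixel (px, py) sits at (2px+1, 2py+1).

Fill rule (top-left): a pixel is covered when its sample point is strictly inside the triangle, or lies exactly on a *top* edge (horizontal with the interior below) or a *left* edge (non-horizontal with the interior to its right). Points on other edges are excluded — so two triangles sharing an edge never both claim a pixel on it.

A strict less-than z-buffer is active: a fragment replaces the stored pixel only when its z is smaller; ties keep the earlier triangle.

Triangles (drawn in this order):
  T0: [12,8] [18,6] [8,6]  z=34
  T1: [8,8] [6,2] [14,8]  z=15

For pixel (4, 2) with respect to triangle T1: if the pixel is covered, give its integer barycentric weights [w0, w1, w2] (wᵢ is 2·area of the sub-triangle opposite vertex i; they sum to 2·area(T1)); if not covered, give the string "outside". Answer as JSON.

T0:
  2·area = 20  (B↔C swapped to make it positive)
  edge (12, 8)→(8, 6): d=(-4,-2) top-left  bias=+0
  edge (8, 6)→(18, 6): d=(10,0) top-left  bias=+0
  edge (18, 6)→(12, 8): d=(-6,2) right/bottom  bias=-1
    (5,3)@(11, 7): e=[2,10,8] → X
    (6,3)@(13, 7): e=[6,10,4] → X
    (7,3)@(15, 7): e=[10,10,0] → .  [on edge]
    (4,4)@(9, 9): e=[-10,30,0] → .  [on edge]
    (5,4)@(11, 9): e=[-6,30,-4] → .
    (6,4)@(13, 9): e=[-2,30,-8] → .
  covered (2 px):
    . . . . . . . . . .
    . . . . . . . . . .
    . . . . . . . . . .
    . . . . . X X . . .
    . . . . . . . . . .
T1:
  2·area = 36
  edge (8, 8)→(6, 2): d=(-2,-6) top-left  bias=+0
  edge (6, 2)→(14, 8): d=(8,6) right/bottom  bias=-1
  edge (14, 8)→(8, 8): d=(-6,0) right/bottom  bias=-1
    (3,1)@(7, 3): e=[4,2,30] → X
    (4,1)@(9, 3): e=[16,-10,30] → .
    (3,2)@(7, 5): e=[0,18,18] → X  [on edge]
    (4,2)@(9, 5): e=[12,6,18] → X
    (5,2)@(11, 5): e=[24,-6,18] → .
    (3,3)@(7, 7): e=[-4,34,6] → .
    (4,3)@(9, 7): e=[8,22,6] → X
    (5,3)@(11, 7): e=[20,10,6] → X
    (6,3)@(13, 7): e=[32,-2,6] → .
    (4,4)@(9, 9): e=[4,38,-6] → .
    (5,4)@(11, 9): e=[16,26,-6] → .
  covered (5 px):
    . . . . . . . . . .
    . . . X . . . . . .
    . . . X X . . . . .
    . . . . X X . . . .
    . . . . . . . . . .

Answer: [6,18,12]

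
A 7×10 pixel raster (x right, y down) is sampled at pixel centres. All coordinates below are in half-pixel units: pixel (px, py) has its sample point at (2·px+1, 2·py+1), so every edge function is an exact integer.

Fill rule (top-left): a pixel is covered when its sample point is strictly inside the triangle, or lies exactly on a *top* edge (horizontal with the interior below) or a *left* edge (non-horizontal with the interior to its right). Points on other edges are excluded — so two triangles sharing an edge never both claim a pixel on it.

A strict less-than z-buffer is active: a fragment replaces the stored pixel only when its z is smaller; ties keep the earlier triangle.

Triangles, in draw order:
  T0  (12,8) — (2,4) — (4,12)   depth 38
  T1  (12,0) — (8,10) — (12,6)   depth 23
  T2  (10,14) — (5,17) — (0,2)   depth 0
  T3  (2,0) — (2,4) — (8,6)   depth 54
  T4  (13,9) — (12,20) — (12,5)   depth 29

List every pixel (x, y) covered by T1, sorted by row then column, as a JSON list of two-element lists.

T0:
  2·area = 72  (B↔C swapped to make it positive)
  edge (12, 8)→(4, 12): d=(-8,4) right/bottom  bias=-1
  edge (4, 12)→(2, 4): d=(-2,-8) top-left  bias=+0
  edge (2, 4)→(12, 8): d=(10,4) right/bottom  bias=-1
    (1,2)@(3, 5): e=[60,6,6] → █
    (2,2)@(5, 5): e=[52,22,-2] → ·
    (1,3)@(3, 7): e=[44,2,26] → █
    (2,3)@(5, 7): e=[36,18,18] → █
    (3,3)@(7, 7): e=[28,34,10] → █
    (4,3)@(9, 7): e=[20,50,2] → █
    (5,3)@(11, 7): e=[12,66,-6] → ·
    (1,4)@(3, 9): e=[28,-2,46] → ·
    (2,4)@(5, 9): e=[20,14,38] → █
    (5,4)@(11, 9): e=[-4,62,14] → ·
    (2,5)@(5, 11): e=[4,10,58] → █
    (3,5)@(7, 11): e=[-4,26,50] → ·
  covered (9 px):
    · · · · · · ·
    · · · · · · ·
    · █ · · · · ·
    · █ █ █ █ · ·
    · · █ █ █ · ·
    · · █ · · · ·
    · · · · · · ·
    · · · · · · ·
    · · · · · · ·
    · · · · · · ·
T1:
  2·area = 24  (B↔C swapped to make it positive)
  edge (12, 0)→(12, 6): d=(0,6) right/bottom  bias=-1
  edge (12, 6)→(8, 10): d=(-4,4) right/bottom  bias=-1
  edge (8, 10)→(12, 0): d=(4,-10) top-left  bias=+0
    (5,1)@(11, 3): e=[6,16,2] → █
    (6,1)@(13, 3): e=[-6,8,22] → ·
    (5,2)@(11, 5): e=[6,8,10] → █
    (6,2)@(13, 5): e=[-6,0,30] → ·  [on edge]
    (5,3)@(11, 7): e=[6,0,18] → ·  [on edge]
    (4,4)@(9, 9): e=[18,0,6] → ·  [on edge]
    (3,5)@(7, 11): e=[30,0,-6] → ·  [on edge]
    (2,6)@(5, 13): e=[42,0,-18] → ·  [on edge]
    (1,7)@(3, 15): e=[54,0,-30] → ·  [on edge]
    (0,8)@(1, 17): e=[66,0,-42] → ·  [on edge]
  covered (2 px):
    · · · · · · ·
    · · · · · █ ·
    · · · · · █ ·
    · · · · · · ·
    · · · · · · ·
    · · · · · · ·
    · · · · · · ·
    · · · · · · ·
    · · · · · · ·
    · · · · · · ·
T2:
  2·area = 90
  edge (10, 14)→(5, 17): d=(-5,3) right/bottom  bias=-1
  edge (5, 17)→(0, 2): d=(-5,-15) top-left  bias=+0
  edge (0, 2)→(10, 14): d=(10,12) right/bottom  bias=-1
    (0,2)@(1, 5): e=[72,0,18] → █  [on edge]
    (1,2)@(3, 5): e=[66,30,-6] → ·
    (0,3)@(1, 7): e=[62,-10,38] → ·
    (1,3)@(3, 7): e=[56,20,14] → █
    (2,3)@(5, 7): e=[50,50,-10] → ·
    (1,4)@(3, 9): e=[46,10,34] → █
    (2,4)@(5, 9): e=[40,40,10] → █
    (3,4)@(7, 9): e=[34,70,-14] → ·
    (1,5)@(3, 11): e=[36,0,54] → █  [on edge]
    (3,5)@(7, 11): e=[24,60,6] → █
    (4,5)@(9, 11): e=[18,90,-18] → ·
    (1,6)@(3, 13): e=[26,-10,74] → ·
    (2,8)@(5, 17): e=[0,0,90] → ·  [on edge]
  covered (12 px):
    · · · · · · ·
    · · · · · · ·
    █ · · · · · ·
    · █ · · · · ·
    · █ █ · · · ·
    · █ █ █ · · ·
    · · █ █ █ · ·
    · · █ █ · · ·
    · · · · · · ·
    · · · · · · ·
T3:
  2·area = 24  (B↔C swapped to make it positive)
  edge (2, 0)→(8, 6): d=(6,6) right/bottom  bias=-1
  edge (8, 6)→(2, 4): d=(-6,-2) top-left  bias=+0
  edge (2, 4)→(2, 0): d=(0,-4) top-left  bias=+0
    (1,0)@(3, 1): e=[0,20,4] → ·  [on edge]
    (1,1)@(3, 3): e=[12,8,4] → █
    (2,1)@(5, 3): e=[0,12,12] → ·  [on edge]
    (1,2)@(3, 5): e=[24,-4,4] → ·
    (2,2)@(5, 5): e=[12,0,12] → █  [on edge]
    (3,2)@(7, 5): e=[0,4,20] → ·  [on edge]
    (2,3)@(5, 7): e=[24,-12,12] → ·
    (4,3)@(9, 7): e=[0,-4,28] → ·  [on edge]
    (5,3)@(11, 7): e=[-12,0,36] → ·  [on edge]
    (5,4)@(11, 9): e=[0,-12,36] → ·  [on edge]
    (6,5)@(13, 11): e=[0,-20,44] → ·  [on edge]
  covered (2 px):
    · · · · · · ·
    · █ · · · · ·
    · · █ · · · ·
    · · · · · · ·
    · · · · · · ·
    · · · · · · ·
    · · · · · · ·
    · · · · · · ·
    · · · · · · ·
    · · · · · · ·
T4:
  2·area = 15
  edge (13, 9)→(12, 20): d=(-1,11) right/bottom  bias=-1
  edge (12, 20)→(12, 5): d=(0,-15) top-left  bias=+0
  edge (12, 5)→(13, 9): d=(1,4) right/bottom  bias=-1
    (5,0)@(11, 1): e=[30,-15,0] → ·  [on edge]
    (6,4)@(13, 9): e=[0,15,0] → ·  [on edge]
  covered (0 px):
    · · · · · · ·
    · · · · · · ·
    · · · · · · ·
    · · · · · · ·
    · · · · · · ·
    · · · · · · ·
    · · · · · · ·
    · · · · · · ·
    · · · · · · ·
    · · · · · · ·

Final: [[5,1],[5,2]]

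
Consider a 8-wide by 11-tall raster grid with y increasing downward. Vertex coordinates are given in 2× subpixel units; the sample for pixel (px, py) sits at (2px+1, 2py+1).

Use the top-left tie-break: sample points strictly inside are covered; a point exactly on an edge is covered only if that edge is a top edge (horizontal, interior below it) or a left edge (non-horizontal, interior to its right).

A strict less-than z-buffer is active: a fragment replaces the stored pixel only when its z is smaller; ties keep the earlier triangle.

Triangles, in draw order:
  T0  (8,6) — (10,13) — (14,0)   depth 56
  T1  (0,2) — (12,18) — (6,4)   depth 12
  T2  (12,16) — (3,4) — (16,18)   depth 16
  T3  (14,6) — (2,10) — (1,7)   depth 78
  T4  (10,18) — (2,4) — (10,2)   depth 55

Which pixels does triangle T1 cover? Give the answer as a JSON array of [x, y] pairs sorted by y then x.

T0:
  2·area = 54  (B↔C swapped to make it positive)
  edge (8, 6)→(14, 0): d=(6,-6) top-left  bias=+0
  edge (14, 0)→(10, 13): d=(-4,13) right/bottom  bias=-1
  edge (10, 13)→(8, 6): d=(-2,-7) top-left  bias=+0
    (6,0)@(13, 1): e=[0,9,45] → #  [on edge]
    (7,0)@(15, 1): e=[12,-17,59] → ·
    (5,1)@(11, 3): e=[0,27,27] → #  [on edge]
    (7,1)@(15, 3): e=[24,-25,55] → ·
    (4,2)@(9, 5): e=[0,45,9] → #  [on edge]
    (6,2)@(13, 5): e=[24,-7,37] → ·
    (3,3)@(7, 7): e=[0,63,-9] → ·  [on edge]
    (4,3)@(9, 7): e=[12,37,5] → #
    (6,3)@(13, 7): e=[36,-15,33] → ·
    (2,4)@(5, 9): e=[0,81,-27] → ·  [on edge]
    (4,4)@(9, 9): e=[24,29,1] → #
    (6,4)@(13, 9): e=[48,-23,29] → ·
    (1,5)@(3, 11): e=[0,99,-45] → ·  [on edge]
    (0,6)@(1, 13): e=[0,117,-63] → ·  [on edge]
  covered (9 px):
    · · · · · · # ·
    · · · · · # # ·
    · · · · # # · ·
    · · · · # # · ·
    · · · · # # · ·
    · · · · · · · ·
    · · · · · · · ·
    · · · · · · · ·
    · · · · · · · ·
    · · · · · · · ·
    · · · · · · · ·
T1:
  2·area = 72  (B↔C swapped to make it positive)
  edge (0, 2)→(6, 4): d=(6,2) right/bottom  bias=-1
  edge (6, 4)→(12, 18): d=(6,14) right/bottom  bias=-1
  edge (12, 18)→(0, 2): d=(-12,-16) top-left  bias=+0
    (0,1)@(1, 3): e=[4,64,4] → #
    (1,1)@(3, 3): e=[0,36,36] → ·  [on edge]
    (0,2)@(1, 5): e=[16,76,-20] → ·
    (1,2)@(3, 5): e=[12,48,12] → #
    (2,2)@(5, 5): e=[8,20,44] → #
    (3,2)@(7, 5): e=[4,-8,76] → ·
    (4,2)@(9, 5): e=[0,-36,108] → ·  [on edge]
    (1,3)@(3, 7): e=[24,60,-12] → ·
    (2,3)@(5, 7): e=[20,32,20] → #
    (3,3)@(7, 7): e=[16,4,52] → #
    (4,3)@(9, 7): e=[12,-24,84] → ·
    (7,3)@(15, 7): e=[0,-108,180] → ·  [on edge]
    (4,5)@(9, 11): e=[36,0,36] → ·  [on edge]
  covered (8 px):
    · · · · · · · ·
    # · · · · · · ·
    · # # · · · · ·
    · · # # · · · ·
    · · · # · · · ·
    · · · # · · · ·
    · · · · # · · ·
    · · · · · · · ·
    · · · · · · · ·
    · · · · · · · ·
    · · · · · · · ·
T2:
  2·area = 30
  edge (12, 16)→(3, 4): d=(-9,-12) top-left  bias=+0
  edge (3, 4)→(16, 18): d=(13,14) right/bottom  bias=-1
  edge (16, 18)→(12, 16): d=(-4,-2) top-left  bias=+0
    (3,4)@(7, 9): e=[3,9,18] → #
    (4,4)@(9, 9): e=[27,-19,22] → ·
    (3,5)@(7, 11): e=[-15,35,10] → ·
    (4,5)@(9, 11): e=[9,7,14] → #
    (5,5)@(11, 11): e=[33,-21,18] → ·
    (4,6)@(9, 13): e=[-9,33,6] → ·
    (5,6)@(11, 13): e=[15,5,10] → #
    (6,6)@(13, 13): e=[39,-23,14] → ·
    (5,7)@(11, 15): e=[-3,31,2] → ·
    (6,7)@(13, 15): e=[21,3,6] → #
    (7,7)@(15, 15): e=[45,-25,10] → ·
    (6,8)@(13, 17): e=[3,29,-2] → ·
  covered (5 px):
    · · · · · · · ·
    · · · · · · · ·
    · · · · · · · ·
    · · · · · · · ·
    · · · # · · · ·
    · · · · # · · ·
    · · · · · # · ·
    · · · · · · # ·
    · · · · · · · #
    · · · · · · · ·
    · · · · · · · ·
T3:
  2·area = 40
  edge (14, 6)→(2, 10): d=(-12,4) right/bottom  bias=-1
  edge (2, 10)→(1, 7): d=(-1,-3) top-left  bias=+0
  edge (1, 7)→(14, 6): d=(13,-1) top-left  bias=+0
    (0,3)@(1, 7): e=[40,0,0] → #  [on edge]
    (1,3)@(3, 7): e=[32,6,2] → #
    (2,3)@(5, 7): e=[24,12,4] → #
    (3,3)@(7, 7): e=[16,18,6] → #
    (4,3)@(9, 7): e=[8,24,8] → #
    (5,3)@(11, 7): e=[0,30,10] → ·  [on edge]
    (0,4)@(1, 9): e=[16,-2,26] → ·
    (1,4)@(3, 9): e=[8,4,28] → #
    (2,4)@(5, 9): e=[0,10,30] → ·  [on edge]
    (3,4)@(7, 9): e=[-8,16,32] → ·
    (4,4)@(9, 9): e=[-16,22,34] → ·
    (1,5)@(3, 11): e=[-16,2,54] → ·
    (1,6)@(3, 13): e=[-40,0,80] → ·  [on edge]
    (2,9)@(5, 19): e=[-120,0,160] → ·  [on edge]
  covered (6 px):
    · · · · · · · ·
    · · · · · · · ·
    · · · · · · · ·
    # # # # # · · ·
    · # · · · · · ·
    · · · · · · · ·
    · · · · · · · ·
    · · · · · · · ·
    · · · · · · · ·
    · · · · · · · ·
    · · · · · · · ·
T4:
  2·area = 128
  edge (10, 18)→(2, 4): d=(-8,-14) top-left  bias=+0
  edge (2, 4)→(10, 2): d=(8,-2) top-left  bias=+0
  edge (10, 2)→(10, 18): d=(0,16) right/bottom  bias=-1
    (3,1)@(7, 3): e=[78,2,48] → #
    (4,1)@(9, 3): e=[106,6,16] → #
    (5,1)@(11, 3): e=[134,10,-16] → ·
    (1,2)@(3, 5): e=[6,10,112] → #
    (2,2)@(5, 5): e=[34,14,80] → #
    (5,2)@(11, 5): e=[118,26,-16] → ·
    (1,3)@(3, 7): e=[-10,26,112] → ·
    (2,3)@(5, 7): e=[18,30,80] → #
    (5,3)@(11, 7): e=[102,42,-16] → ·
    (2,4)@(5, 9): e=[2,46,80] → #
    (5,4)@(11, 9): e=[86,58,-16] → ·
    (2,5)@(5, 11): e=[-14,62,80] → ·
  covered (16 px):
    · · · · · · · ·
    · · · # # · · ·
    · # # # # · · ·
    · · # # # · · ·
    · · # # # · · ·
    · · · # # · · ·
    · · · · # · · ·
    · · · · # · · ·
    · · · · · · · ·
    · · · · · · · ·
    · · · · · · · ·

Result: [[0,1],[1,2],[2,2],[2,3],[3,3],[3,4],[3,5],[4,6]]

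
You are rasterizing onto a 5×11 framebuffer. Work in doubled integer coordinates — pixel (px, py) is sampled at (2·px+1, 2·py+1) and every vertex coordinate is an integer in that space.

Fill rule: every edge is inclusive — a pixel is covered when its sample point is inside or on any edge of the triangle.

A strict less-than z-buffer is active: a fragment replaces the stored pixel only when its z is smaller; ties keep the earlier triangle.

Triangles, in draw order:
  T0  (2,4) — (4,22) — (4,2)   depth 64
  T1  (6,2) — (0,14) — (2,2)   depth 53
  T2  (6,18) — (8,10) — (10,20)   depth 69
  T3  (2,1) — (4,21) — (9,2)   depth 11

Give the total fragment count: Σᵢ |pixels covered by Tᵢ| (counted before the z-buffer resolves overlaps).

T0:
  2·area = 40  (B↔C swapped to make it positive)
  edge (2, 4)→(4, 2): d=(2,-2) inclusive
  edge (4, 2)→(4, 22): d=(0,20) inclusive
  edge (4, 22)→(2, 4): d=(-2,-18) inclusive
    (2,0)@(5, 1): e=[0,-20,60] → .  [on edge]
    (1,1)@(3, 3): e=[0,20,20] → X  [on edge]
    (2,1)@(5, 3): e=[4,-20,56] → .
    (0,2)@(1, 5): e=[0,60,-20] → .  [on edge]
    (1,2)@(3, 5): e=[4,20,16] → X
    (2,2)@(5, 5): e=[8,-20,52] → .
    (1,3)@(3, 7): e=[8,20,12] → X
    (2,3)@(5, 7): e=[12,-20,48] → .
    (1,4)@(3, 9): e=[12,20,8] → X
    (2,4)@(5, 9): e=[16,-20,44] → .
    (1,5)@(3, 11): e=[16,20,4] → X
    (2,5)@(5, 11): e=[20,-20,40] → .
    (1,6)@(3, 13): e=[20,20,0] → X  [on edge]
  covered (6 px):
    . . . . .
    . X . . .
    . X . . .
    . X . . .
    . X . . .
    . X . . .
    . X . . .
    . . . . .
    . . . . .
    . . . . .
    . . . . .
T1:
  2·area = 48
  edge (6, 2)→(0, 14): d=(-6,12) inclusive
  edge (0, 14)→(2, 2): d=(2,-12) inclusive
  edge (2, 2)→(6, 2): d=(4,0) inclusive
    (1,1)@(3, 3): e=[30,14,4] → X
    (2,1)@(5, 3): e=[6,38,4] → X
    (3,1)@(7, 3): e=[-18,62,4] → .
    (1,2)@(3, 5): e=[18,18,12] → X
    (2,2)@(5, 5): e=[-6,42,12] → .
    (1,3)@(3, 7): e=[6,22,20] → X
    (2,3)@(5, 7): e=[-18,46,20] → .
    (0,4)@(1, 9): e=[18,2,28] → X
    (1,4)@(3, 9): e=[-6,26,28] → .
    (0,5)@(1, 11): e=[6,6,36] → X
    (1,5)@(3, 11): e=[-18,30,36] → .
    (0,6)@(1, 13): e=[-6,10,44] → .
  covered (6 px):
    . . . . .
    . X X . .
    . X . . .
    . X . . .
    X . . . .
    X . . . .
    . . . . .
    . . . . .
    . . . . .
    . . . . .
    . . . . .
T2:
  2·area = 36
  edge (6, 18)→(8, 10): d=(2,-8) inclusive
  edge (8, 10)→(10, 20): d=(2,10) inclusive
  edge (10, 20)→(6, 18): d=(-4,-2) inclusive
    (3,2)@(7, 5): e=[-18,0,54] → .  [on edge]
    (3,7)@(7, 15): e=[2,20,14] → X
    (4,7)@(9, 15): e=[18,0,18] → X  [on edge]
    (3,8)@(7, 17): e=[6,24,6] → X
    (3,9)@(7, 19): e=[10,28,-2] → .
    (4,9)@(9, 19): e=[26,8,2] → X
    (4,10)@(9, 21): e=[30,12,-6] → .
  covered (5 px):
    . . . . .
    . . . . .
    . . . . .
    . . . . .
    . . . . .
    . . . . .
    . . . . .
    . . . X X
    . . . X X
    . . . . X
    . . . . .
T3:
  2·area = 138  (B↔C swapped to make it positive)
  edge (2, 1)→(9, 2): d=(7,1) inclusive
  edge (9, 2)→(4, 21): d=(-5,19) inclusive
  edge (4, 21)→(2, 1): d=(-2,-20) inclusive
    (1,1)@(3, 3): e=[13,109,16] → X
    (2,1)@(5, 3): e=[11,71,56] → X
    (3,1)@(7, 3): e=[9,33,96] → X
    (4,1)@(9, 3): e=[7,-5,136] → .
    (1,2)@(3, 5): e=[27,99,12] → X
    (4,2)@(9, 5): e=[21,-15,132] → .
    (1,3)@(3, 7): e=[41,89,8] → X
    (4,3)@(9, 7): e=[35,-25,128] → .
    (1,4)@(3, 9): e=[55,79,4] → X
    (4,4)@(9, 9): e=[49,-35,124] → .
    (1,5)@(3, 11): e=[69,69,0] → X  [on edge]
    (3,5)@(7, 11): e=[65,-7,80] → .
  covered (17 px):
    . . . . .
    . X X X .
    . X X X .
    . X X X .
    . X X X .
    . X X . .
    . . X . .
    . . X . .
    . . X . .
    . . . . .
    . . . . .

Final: 34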